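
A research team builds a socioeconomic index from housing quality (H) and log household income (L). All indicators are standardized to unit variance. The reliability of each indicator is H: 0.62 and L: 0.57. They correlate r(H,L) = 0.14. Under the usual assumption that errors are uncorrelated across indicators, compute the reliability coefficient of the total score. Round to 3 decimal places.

Var(H+L) = 2 + 2·[0.14] = 2 + 0.28 = 2.28.
With uncorrelated errors the cross-covariances are all true-score covariance, so they carry over unchanged; only the diagonal terms shrink to ρᵢσᵢ².
True-score variance = [0.62 + 0.57] + 0.28 = 1.19 + 0.28 = 1.47.
Reliability = 1.47 / 2.28 = 0.645.

0.645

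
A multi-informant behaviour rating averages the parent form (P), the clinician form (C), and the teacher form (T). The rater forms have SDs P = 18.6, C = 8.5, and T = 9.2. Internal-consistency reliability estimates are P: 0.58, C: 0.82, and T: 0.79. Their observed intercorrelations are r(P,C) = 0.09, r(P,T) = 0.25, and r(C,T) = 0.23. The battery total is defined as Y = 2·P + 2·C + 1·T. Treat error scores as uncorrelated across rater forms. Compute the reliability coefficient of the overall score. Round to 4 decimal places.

Var(Y) = 2²·18.6² + 2²·8.5² + 9.2² + 2·[4·18.6·8.5·0.09 + 2·18.6·9.2·0.25 + 2·8.5·9.2·0.23] = 1757.48 + 356.896 = 2114.38.
With uncorrelated errors the cross-covariances are all true-score covariance, so they carry over unchanged; only the diagonal terms shrink to ρᵢσᵢ².
True-score variance = [2²·18.6²·0.58 + 2²·8.5²·0.82 + 9.2²·0.79] + 356.896 = 1106.47 + 356.896 = 1463.37.
Reliability = 1463.37 / 2114.38 = 0.6921.

0.6921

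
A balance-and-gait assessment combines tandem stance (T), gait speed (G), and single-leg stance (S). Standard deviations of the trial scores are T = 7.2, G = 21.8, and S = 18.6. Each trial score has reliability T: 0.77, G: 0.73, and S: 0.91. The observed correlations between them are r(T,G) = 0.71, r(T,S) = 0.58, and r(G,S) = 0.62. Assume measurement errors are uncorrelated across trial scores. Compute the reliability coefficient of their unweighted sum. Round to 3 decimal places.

Var(T+G+S) = 7.2² + 21.8² + 18.6² + 2·[7.2·21.8·0.71 + 7.2·18.6·0.58 + 21.8·18.6·0.62] = 873.04 + 881.026 = 1754.07.
Under uncorrelated errors the observed covariances equal the true-score covariances, so only the own-variance terms attenuate.
True-score variance = [7.2²·0.77 + 21.8²·0.73 + 18.6²·0.91] + 881.026 = 701.666 + 881.026 = 1582.69.
Reliability = 1582.69 / 1754.07 = 0.902.

0.902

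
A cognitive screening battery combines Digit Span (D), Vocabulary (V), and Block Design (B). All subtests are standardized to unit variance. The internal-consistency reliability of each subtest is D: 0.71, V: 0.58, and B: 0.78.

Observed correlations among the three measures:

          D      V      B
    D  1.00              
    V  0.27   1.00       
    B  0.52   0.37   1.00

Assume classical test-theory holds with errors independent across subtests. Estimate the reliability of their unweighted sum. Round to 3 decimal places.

Var(D+V+B) = 3 + 2·[0.27 + 0.52 + 0.37] = 3 + 2.32 = 5.32.
With uncorrelated errors the cross-covariances are all true-score covariance, so they carry over unchanged; only the diagonal terms shrink to ρᵢσᵢ².
True-score variance = [0.71 + 0.58 + 0.78] + 2.32 = 2.07 + 2.32 = 4.39.
Reliability = 4.39 / 5.32 = 0.825.

0.825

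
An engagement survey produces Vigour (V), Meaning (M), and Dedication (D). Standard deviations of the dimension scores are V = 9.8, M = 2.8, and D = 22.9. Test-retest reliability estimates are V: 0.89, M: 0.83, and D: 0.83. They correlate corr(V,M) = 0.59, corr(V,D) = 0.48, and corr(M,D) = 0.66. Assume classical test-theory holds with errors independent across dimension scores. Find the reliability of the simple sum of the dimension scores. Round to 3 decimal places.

Var(V+M+D) = 9.8² + 2.8² + 22.9² + 2·[9.8·2.8·0.59 + 9.8·22.9·0.48 + 2.8·22.9·0.66] = 628.29 + 332.461 = 960.751.
Under uncorrelated errors the observed covariances equal the true-score covariances, so only the own-variance terms attenuate.
True-score variance = [9.8²·0.89 + 2.8²·0.83 + 22.9²·0.83] + 332.461 = 527.243 + 332.461 = 859.704.
Reliability = 859.704 / 960.751 = 0.895.

0.895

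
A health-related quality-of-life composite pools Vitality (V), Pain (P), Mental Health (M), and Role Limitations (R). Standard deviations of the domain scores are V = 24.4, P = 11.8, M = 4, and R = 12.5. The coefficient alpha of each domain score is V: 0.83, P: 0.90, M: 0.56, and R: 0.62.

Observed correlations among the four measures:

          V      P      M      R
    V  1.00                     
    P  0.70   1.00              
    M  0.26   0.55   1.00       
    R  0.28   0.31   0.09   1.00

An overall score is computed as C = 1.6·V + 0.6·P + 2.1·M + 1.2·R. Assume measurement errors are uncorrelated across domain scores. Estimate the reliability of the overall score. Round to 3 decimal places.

0.869

Var(C) = 1.6²·24.4² + 0.6²·11.8² + 2.1²·4² + 1.2²·12.5² + 2·[0.96·24.4·11.8·0.70 + 3.36·24.4·4·0.26 + 1.92·24.4·12.5·0.28 + 1.26·11.8·4·0.55 + 0.72·11.8·12.5·0.31 + 2.52·4·12.5·0.09] = 1869.81 + 1039.37 = 2909.18.
With uncorrelated errors the cross-covariances are all true-score covariance, so they carry over unchanged; only the diagonal terms shrink to ρᵢσᵢ².
True-score variance = [1.6²·24.4²·0.83 + 0.6²·11.8²·0.90 + 2.1²·4²·0.56 + 1.2²·12.5²·0.62] + 1039.37 = 1489.15 + 1039.37 = 2528.52.
Reliability = 2528.52 / 2909.18 = 0.869.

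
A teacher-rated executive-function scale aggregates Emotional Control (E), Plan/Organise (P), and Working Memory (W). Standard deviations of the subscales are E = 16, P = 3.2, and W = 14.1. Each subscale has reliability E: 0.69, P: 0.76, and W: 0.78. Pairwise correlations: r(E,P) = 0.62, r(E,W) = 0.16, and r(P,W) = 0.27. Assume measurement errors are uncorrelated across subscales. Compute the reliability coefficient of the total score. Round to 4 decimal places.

0.7991

Var(E+P+W) = 16² + 3.2² + 14.1² + 2·[16·3.2·0.62 + 16·14.1·0.16 + 3.2·14.1·0.27] = 465.05 + 160.045 = 625.095.
Under uncorrelated errors the observed covariances equal the true-score covariances, so only the own-variance terms attenuate.
True-score variance = [16²·0.69 + 3.2²·0.76 + 14.1²·0.78] + 160.045 = 339.494 + 160.045 = 499.539.
Reliability = 499.539 / 625.095 = 0.7991.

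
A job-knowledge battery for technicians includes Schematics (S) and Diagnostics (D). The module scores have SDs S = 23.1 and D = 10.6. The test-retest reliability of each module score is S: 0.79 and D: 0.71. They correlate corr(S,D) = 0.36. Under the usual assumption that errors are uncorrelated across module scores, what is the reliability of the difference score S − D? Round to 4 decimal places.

Var(S−D) = 23.1² + 10.6² − 2·23.1·10.6·0.36 = 645.97 − 176.299 = 469.671.
With uncorrelated errors the cross-covariances are all true-score covariance, so they carry over unchanged; only the diagonal terms shrink to ρᵢσᵢ².
True-score variance = [23.1²·0.79 + 10.6²·0.71] − 176.299 = 501.328 − 176.299 = 325.028.
Reliability = 325.028 / 469.671 = 0.6920.

0.6920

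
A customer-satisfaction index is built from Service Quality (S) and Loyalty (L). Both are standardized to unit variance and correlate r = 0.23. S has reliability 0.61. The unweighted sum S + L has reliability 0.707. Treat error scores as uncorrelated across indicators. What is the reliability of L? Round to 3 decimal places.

Var(S+L) = 2 + 2·0.23 = 2.460.
True-score variance = ρ_S + ρ_L + 2·0.23, so 0.707 = (0.61 + ρ_L + 0.46) / 2.460.
ρ_L = 0.707·2.460 − 0.61 − 0.46 = 0.669.

0.669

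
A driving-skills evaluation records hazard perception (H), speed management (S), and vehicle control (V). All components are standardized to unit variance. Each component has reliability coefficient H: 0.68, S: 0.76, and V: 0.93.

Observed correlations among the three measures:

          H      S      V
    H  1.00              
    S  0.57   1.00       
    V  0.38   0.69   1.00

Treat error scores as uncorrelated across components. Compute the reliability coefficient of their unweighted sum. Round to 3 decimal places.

0.900

Var(H+S+V) = 3 + 2·[0.57 + 0.38 + 0.69] = 3 + 3.28 = 6.28.
Because errors are independent across components, Cov(Tᵢ,Tⱼ) = Cov(Xᵢ,Xⱼ); the off-diagonal part of the true-score variance is the same as above.
True-score variance = [0.68 + 0.76 + 0.93] + 3.28 = 2.37 + 3.28 = 5.65.
Reliability = 5.65 / 6.28 = 0.900.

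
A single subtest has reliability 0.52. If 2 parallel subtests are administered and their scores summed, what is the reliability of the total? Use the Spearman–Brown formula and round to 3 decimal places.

ρ_k = kρ / (1 + (k−1)ρ) = 2·0.52 / (1 + 1·0.52) = 1.040 / 1.520 = 0.684.

0.684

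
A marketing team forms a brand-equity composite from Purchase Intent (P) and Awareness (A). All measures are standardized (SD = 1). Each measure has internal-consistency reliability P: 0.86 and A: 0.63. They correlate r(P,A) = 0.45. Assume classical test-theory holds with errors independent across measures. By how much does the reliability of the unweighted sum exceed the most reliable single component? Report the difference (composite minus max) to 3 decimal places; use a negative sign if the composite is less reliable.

Var(sum) = 2 + 0.9 = 2.9; true-score variance = 1.49 + 0.9 = 2.39; composite reliability = 0.8241.
Max component reliability = 0.8600.
Difference = 0.8241 − 0.8600 = -0.036.

-0.036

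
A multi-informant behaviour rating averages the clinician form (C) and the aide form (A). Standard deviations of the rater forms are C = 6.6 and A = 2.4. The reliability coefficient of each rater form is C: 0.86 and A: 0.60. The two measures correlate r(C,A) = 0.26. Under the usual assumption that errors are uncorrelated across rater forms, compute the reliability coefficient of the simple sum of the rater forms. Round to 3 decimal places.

Var(C+A) = 6.6² + 2.4² + 2·[6.6·2.4·0.26] = 49.32 + 8.2368 = 57.5568.
Because errors are independent across components, Cov(Tᵢ,Tⱼ) = Cov(Xᵢ,Xⱼ); the off-diagonal part of the true-score variance is the same as above.
True-score variance = [6.6²·0.86 + 2.4²·0.60] + 8.2368 = 40.9176 + 8.2368 = 49.1544.
Reliability = 49.1544 / 57.5568 = 0.854.

0.854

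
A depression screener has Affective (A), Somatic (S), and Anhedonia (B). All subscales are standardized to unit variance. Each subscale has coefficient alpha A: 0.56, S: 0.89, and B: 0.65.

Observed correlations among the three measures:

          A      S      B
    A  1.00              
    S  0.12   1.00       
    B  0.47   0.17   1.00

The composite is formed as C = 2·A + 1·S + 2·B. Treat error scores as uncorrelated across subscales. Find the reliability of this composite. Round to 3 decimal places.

0.765

Var(C) = 2² + 1 + 2² + 2·[2·0.12 + 4·0.47 + 2·0.17] = 9 + 4.92 = 13.92.
With uncorrelated errors the cross-covariances are all true-score covariance, so they carry over unchanged; only the diagonal terms shrink to ρᵢσᵢ².
True-score variance = [2²·0.56 + 0.89 + 2²·0.65] + 4.92 = 5.73 + 4.92 = 10.65.
Reliability = 10.65 / 13.92 = 0.765.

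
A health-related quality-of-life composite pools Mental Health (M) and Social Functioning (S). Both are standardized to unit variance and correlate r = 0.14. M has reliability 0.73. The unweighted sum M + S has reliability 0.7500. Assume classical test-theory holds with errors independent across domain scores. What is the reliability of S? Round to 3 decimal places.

0.700

Var(M+S) = 2 + 2·0.14 = 2.280.
True-score variance = ρ_M + ρ_S + 2·0.14, so 0.7500 = (0.73 + ρ_S + 0.28) / 2.280.
ρ_S = 0.7500·2.280 − 0.73 − 0.28 = 0.700.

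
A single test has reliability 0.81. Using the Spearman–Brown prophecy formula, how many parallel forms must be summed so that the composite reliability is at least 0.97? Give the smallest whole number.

8

k ≥ ρ*(1−ρ₁)/(ρ₁(1−ρ*)) = 0.97·0.19 / (0.81·0.03) = 7.584.
Smallest integer k = 8.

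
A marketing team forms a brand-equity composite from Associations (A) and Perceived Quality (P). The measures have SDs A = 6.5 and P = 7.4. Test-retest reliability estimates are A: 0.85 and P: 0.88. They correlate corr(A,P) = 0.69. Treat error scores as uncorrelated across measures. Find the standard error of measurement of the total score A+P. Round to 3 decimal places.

3.593

Var(total) = 97.01 + 66.378 = 163.388.
True-score variance = 84.1013 + 66.378 = 150.479, so reliability = 0.9210.
Error variance = 163.388 − 150.479 = 12.9087; SEM = √12.9087 = 3.593.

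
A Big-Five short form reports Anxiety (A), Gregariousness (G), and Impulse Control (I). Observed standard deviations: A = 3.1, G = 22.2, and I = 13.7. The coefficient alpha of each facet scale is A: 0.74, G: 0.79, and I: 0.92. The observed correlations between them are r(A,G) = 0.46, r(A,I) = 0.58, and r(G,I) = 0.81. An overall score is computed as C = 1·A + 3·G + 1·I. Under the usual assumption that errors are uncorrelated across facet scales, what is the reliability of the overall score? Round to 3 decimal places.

Var(C) = 3.1² + 3²·22.2² + 13.7² + 2·[3·3.1·22.2·0.46 + 3.1·13.7·0.58 + 3·22.2·13.7·0.81] = 4632.86 + 1717.33 = 6350.19.
Under uncorrelated errors the observed covariances equal the true-score covariances, so only the own-variance terms attenuate.
True-score variance = [3.1²·0.74 + 3²·22.2²·0.79 + 13.7²·0.92] + 1717.33 = 3683.88 + 1717.33 = 5401.21.
Reliability = 5401.21 / 6350.19 = 0.851.

0.851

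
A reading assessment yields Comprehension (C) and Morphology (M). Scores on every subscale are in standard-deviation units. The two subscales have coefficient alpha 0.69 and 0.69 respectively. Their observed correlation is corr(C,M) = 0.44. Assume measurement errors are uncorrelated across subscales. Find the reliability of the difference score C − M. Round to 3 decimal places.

Var(C−M) = 1 + 1 − 2·0.44 = 2 − 0.88 = 1.12.
Because errors are independent across components, Cov(Tᵢ,Tⱼ) = Cov(Xᵢ,Xⱼ); the off-diagonal part of the true-score variance is the same as above.
True-score variance = [0.69 + 0.69] − 0.88 = 1.38 − 0.88 = 0.5.
Reliability = 0.5 / 1.12 = 0.446.

0.446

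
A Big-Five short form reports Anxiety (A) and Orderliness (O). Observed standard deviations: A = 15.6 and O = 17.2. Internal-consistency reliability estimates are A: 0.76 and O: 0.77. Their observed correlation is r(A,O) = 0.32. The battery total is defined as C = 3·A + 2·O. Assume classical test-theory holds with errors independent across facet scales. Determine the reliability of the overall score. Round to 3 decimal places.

Var(C) = 3²·15.6² + 2²·17.2² + 2·[6·15.6·17.2·0.32] = 3373.6 + 1030.35 = 4403.95.
Because errors are independent across components, Cov(Tᵢ,Tⱼ) = Cov(Xᵢ,Xⱼ); the off-diagonal part of the true-score variance is the same as above.
True-score variance = [3²·15.6²·0.76 + 2²·17.2²·0.77] + 1030.35 = 2575.77 + 1030.35 = 3606.12.
Reliability = 3606.12 / 4403.95 = 0.819.

0.819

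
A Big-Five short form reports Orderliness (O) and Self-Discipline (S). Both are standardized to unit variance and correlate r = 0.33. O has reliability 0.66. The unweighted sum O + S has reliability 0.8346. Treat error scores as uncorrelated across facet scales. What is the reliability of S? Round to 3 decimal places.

Var(O+S) = 2 + 2·0.33 = 2.660.
True-score variance = ρ_O + ρ_S + 2·0.33, so 0.8346 = (0.66 + ρ_S + 0.66) / 2.660.
ρ_S = 0.8346·2.660 − 0.66 − 0.66 = 0.900.

0.900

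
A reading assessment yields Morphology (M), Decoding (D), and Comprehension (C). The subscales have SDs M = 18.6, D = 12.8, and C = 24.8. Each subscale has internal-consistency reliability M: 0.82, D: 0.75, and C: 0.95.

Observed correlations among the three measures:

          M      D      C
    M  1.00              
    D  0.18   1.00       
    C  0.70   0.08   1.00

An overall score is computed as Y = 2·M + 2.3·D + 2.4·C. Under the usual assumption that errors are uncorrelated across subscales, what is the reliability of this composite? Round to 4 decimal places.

Var(Y) = 2²·18.6² + 2.3²·12.8² + 2.4²·24.8² + 2·[4.6·18.6·12.8·0.18 + 4.8·18.6·24.8·0.70 + 5.52·12.8·24.8·0.08] = 5793.18 + 3774.43 = 9567.61.
Under uncorrelated errors the observed covariances equal the true-score covariances, so only the own-variance terms attenuate.
True-score variance = [2²·18.6²·0.82 + 2.3²·12.8²·0.75 + 2.4²·24.8²·0.95] + 3774.43 = 5150.28 + 3774.43 = 8924.71.
Reliability = 8924.71 / 9567.61 = 0.9328.

0.9328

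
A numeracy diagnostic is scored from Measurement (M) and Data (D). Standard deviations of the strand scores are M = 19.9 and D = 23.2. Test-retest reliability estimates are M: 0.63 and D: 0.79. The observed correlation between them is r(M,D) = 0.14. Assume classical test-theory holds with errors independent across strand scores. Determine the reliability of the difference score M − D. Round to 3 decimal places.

0.678

Var(M−D) = 19.9² + 23.2² − 2·19.9·23.2·0.14 = 934.25 − 129.27 = 804.98.
Because errors are independent across components, Cov(Tᵢ,Tⱼ) = Cov(Xᵢ,Xⱼ); the off-diagonal part of the true-score variance is the same as above.
True-score variance = [19.9²·0.63 + 23.2²·0.79] − 129.27 = 674.696 − 129.27 = 545.425.
Reliability = 545.425 / 804.98 = 0.678.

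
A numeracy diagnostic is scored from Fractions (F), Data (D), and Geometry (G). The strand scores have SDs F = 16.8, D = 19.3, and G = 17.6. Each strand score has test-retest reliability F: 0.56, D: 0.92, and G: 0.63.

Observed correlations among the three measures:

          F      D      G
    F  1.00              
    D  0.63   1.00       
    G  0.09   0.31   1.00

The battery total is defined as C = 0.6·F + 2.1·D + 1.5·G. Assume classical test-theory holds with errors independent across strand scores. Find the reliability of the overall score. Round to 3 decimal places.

Var(C) = 0.6²·16.8² + 2.1²·19.3² + 1.5²·17.6² + 2·[1.26·16.8·19.3·0.63 + 0.9·16.8·17.6·0.09 + 3.15·19.3·17.6·0.31] = 2441.25 + 1226.06 = 3667.31.
With uncorrelated errors the cross-covariances are all true-score covariance, so they carry over unchanged; only the diagonal terms shrink to ρᵢσᵢ².
True-score variance = [0.6²·16.8²·0.56 + 2.1²·19.3²·0.92 + 1.5²·17.6²·0.63] + 1226.06 = 2007.25 + 1226.06 = 3233.31.
Reliability = 3233.31 / 3667.31 = 0.882.

0.882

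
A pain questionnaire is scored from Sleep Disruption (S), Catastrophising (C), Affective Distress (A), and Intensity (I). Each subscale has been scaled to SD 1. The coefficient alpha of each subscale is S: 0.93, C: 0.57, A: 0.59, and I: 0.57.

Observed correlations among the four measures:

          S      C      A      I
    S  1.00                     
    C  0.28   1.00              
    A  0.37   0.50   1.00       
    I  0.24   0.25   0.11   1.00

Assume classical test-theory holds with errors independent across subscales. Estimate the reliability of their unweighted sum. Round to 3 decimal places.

0.821

Var(S+C+A+I) = 4 + 2·[0.28 + 0.37 + 0.24 + 0.50 + 0.25 + 0.11] = 4 + 3.5 = 7.5.
With uncorrelated errors the cross-covariances are all true-score covariance, so they carry over unchanged; only the diagonal terms shrink to ρᵢσᵢ².
True-score variance = [0.93 + 0.57 + 0.59 + 0.57] + 3.5 = 2.66 + 3.5 = 6.16.
Reliability = 6.16 / 7.5 = 0.821.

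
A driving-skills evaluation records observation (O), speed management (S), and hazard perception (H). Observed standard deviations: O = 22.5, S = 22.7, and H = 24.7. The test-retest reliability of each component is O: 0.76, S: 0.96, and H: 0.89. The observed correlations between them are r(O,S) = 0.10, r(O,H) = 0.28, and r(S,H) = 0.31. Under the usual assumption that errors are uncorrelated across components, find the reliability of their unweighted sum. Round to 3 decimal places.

Var(O+S+H) = 22.5² + 22.7² + 24.7² + 2·[22.5·22.7·0.10 + 22.5·24.7·0.28 + 22.7·24.7·0.31] = 1631.63 + 760.998 = 2392.63.
Under uncorrelated errors the observed covariances equal the true-score covariances, so only the own-variance terms attenuate.
True-score variance = [22.5²·0.76 + 22.7²·0.96 + 24.7²·0.89] + 760.998 = 1422.41 + 760.998 = 2183.41.
Reliability = 2183.41 / 2392.63 = 0.913.

0.913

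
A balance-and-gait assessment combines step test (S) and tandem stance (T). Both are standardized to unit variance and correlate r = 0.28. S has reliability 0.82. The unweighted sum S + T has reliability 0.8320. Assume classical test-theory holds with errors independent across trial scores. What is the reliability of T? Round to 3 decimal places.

Var(S+T) = 2 + 2·0.28 = 2.560.
True-score variance = ρ_S + ρ_T + 2·0.28, so 0.8320 = (0.82 + ρ_T + 0.56) / 2.560.
ρ_T = 0.8320·2.560 − 0.82 − 0.56 = 0.750.

0.750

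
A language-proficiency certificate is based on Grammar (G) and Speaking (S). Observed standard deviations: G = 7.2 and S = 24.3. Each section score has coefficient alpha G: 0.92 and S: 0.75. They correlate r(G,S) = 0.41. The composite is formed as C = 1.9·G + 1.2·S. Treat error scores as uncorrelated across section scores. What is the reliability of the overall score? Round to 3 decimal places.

Var(C) = 1.9²·7.2² + 1.2²·24.3² + 2·[2.28·7.2·24.3·0.41] = 1037.45 + 327.105 = 1364.55.
With uncorrelated errors the cross-covariances are all true-score covariance, so they carry over unchanged; only the diagonal terms shrink to ρᵢσᵢ².
True-score variance = [1.9²·7.2²·0.92 + 1.2²·24.3²·0.75] + 327.105 = 809.9 + 327.105 = 1137.01.
Reliability = 1137.01 / 1364.55 = 0.833.

0.833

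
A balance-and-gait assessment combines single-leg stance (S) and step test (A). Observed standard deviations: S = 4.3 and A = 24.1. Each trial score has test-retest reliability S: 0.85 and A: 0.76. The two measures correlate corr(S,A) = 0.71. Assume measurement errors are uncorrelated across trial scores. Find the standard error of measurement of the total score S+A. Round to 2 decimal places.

11.92

Var(total) = 599.3 + 147.155 = 746.455.
True-score variance = 457.132 + 147.155 = 604.287, so reliability = 0.8095.
Error variance = 746.455 − 604.287 = 142.168; SEM = √142.168 = 11.92.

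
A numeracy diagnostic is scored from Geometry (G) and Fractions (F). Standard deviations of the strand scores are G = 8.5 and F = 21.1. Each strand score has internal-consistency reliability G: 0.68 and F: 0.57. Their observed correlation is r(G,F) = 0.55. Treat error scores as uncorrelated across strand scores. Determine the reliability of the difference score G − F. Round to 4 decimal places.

Var(G−F) = 8.5² + 21.1² − 2·8.5·21.1·0.55 = 517.46 − 197.285 = 320.175.
With uncorrelated errors the cross-covariances are all true-score covariance, so they carry over unchanged; only the diagonal terms shrink to ρᵢσᵢ².
True-score variance = [8.5²·0.68 + 21.1²·0.57] − 197.285 = 302.9 − 197.285 = 105.615.
Reliability = 105.615 / 320.175 = 0.3299.

0.3299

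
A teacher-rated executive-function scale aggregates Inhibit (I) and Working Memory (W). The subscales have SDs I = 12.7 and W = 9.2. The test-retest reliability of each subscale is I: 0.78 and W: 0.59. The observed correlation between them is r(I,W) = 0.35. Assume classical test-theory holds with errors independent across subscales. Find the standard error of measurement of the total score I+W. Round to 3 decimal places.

8.378

Var(total) = 245.93 + 81.788 = 327.718.
True-score variance = 175.744 + 81.788 = 257.532, so reliability = 0.7858.
Error variance = 327.718 − 257.532 = 70.1862; SEM = √70.1862 = 8.378.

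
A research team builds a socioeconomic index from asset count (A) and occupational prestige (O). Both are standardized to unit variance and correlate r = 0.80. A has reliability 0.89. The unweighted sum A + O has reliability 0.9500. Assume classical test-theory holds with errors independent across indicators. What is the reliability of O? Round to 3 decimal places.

Var(A+O) = 2 + 2·0.80 = 3.600.
True-score variance = ρ_A + ρ_O + 2·0.80, so 0.9500 = (0.89 + ρ_O + 1.60) / 3.600.
ρ_O = 0.9500·3.600 − 0.89 − 1.60 = 0.930.

0.930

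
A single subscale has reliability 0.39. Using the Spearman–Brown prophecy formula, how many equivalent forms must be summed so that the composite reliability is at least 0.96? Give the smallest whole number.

38

k ≥ ρ*(1−ρ₁)/(ρ₁(1−ρ*)) = 0.96·0.61 / (0.39·0.04) = 37.538.
Smallest integer k = 38.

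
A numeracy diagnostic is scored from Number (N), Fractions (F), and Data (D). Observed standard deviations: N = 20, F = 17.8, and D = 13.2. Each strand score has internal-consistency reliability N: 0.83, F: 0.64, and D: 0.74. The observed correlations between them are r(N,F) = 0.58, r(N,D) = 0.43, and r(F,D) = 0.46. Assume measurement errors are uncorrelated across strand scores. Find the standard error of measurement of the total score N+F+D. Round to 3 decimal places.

15.079

Var(total) = 891.08 + 856.163 = 1747.24.
True-score variance = 663.715 + 856.163 = 1519.88, so reliability = 0.8699.
Error variance = 1747.24 − 1519.88 = 227.365; SEM = √227.365 = 15.079.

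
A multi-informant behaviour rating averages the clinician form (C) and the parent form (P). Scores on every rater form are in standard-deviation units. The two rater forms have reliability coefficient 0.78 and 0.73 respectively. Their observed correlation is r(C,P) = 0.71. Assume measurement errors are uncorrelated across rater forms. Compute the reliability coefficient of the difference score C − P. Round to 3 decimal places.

Var(C−P) = 1 + 1 − 2·0.71 = 2 − 1.42 = 0.58.
Because errors are independent across components, Cov(Tᵢ,Tⱼ) = Cov(Xᵢ,Xⱼ); the off-diagonal part of the true-score variance is the same as above.
True-score variance = [0.78 + 0.73] − 1.42 = 1.51 − 1.42 = 0.09.
Reliability = 0.09 / 0.58 = 0.155.

0.155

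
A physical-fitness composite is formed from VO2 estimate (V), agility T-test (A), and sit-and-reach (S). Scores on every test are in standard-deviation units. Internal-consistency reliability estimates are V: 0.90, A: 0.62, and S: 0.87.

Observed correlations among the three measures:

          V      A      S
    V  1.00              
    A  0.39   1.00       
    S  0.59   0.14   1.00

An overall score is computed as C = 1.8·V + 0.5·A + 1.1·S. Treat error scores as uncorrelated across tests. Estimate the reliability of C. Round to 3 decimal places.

0.927

Var(C) = 1.8² + 0.5² + 1.1² + 2·[0.9·0.39 + 1.98·0.59 + 0.55·0.14] = 4.7 + 3.1924 = 7.8924.
Under uncorrelated errors the observed covariances equal the true-score covariances, so only the own-variance terms attenuate.
True-score variance = [1.8²·0.90 + 0.5²·0.62 + 1.1²·0.87] + 3.1924 = 4.1237 + 3.1924 = 7.3161.
Reliability = 7.3161 / 7.8924 = 0.927.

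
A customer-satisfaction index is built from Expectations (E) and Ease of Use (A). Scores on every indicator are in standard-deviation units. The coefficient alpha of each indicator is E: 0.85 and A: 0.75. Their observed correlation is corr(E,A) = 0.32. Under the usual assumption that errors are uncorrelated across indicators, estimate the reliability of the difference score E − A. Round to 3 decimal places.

0.706

Var(E−A) = 1 + 1 − 2·0.32 = 2 − 0.64 = 1.36.
With uncorrelated errors the cross-covariances are all true-score covariance, so they carry over unchanged; only the diagonal terms shrink to ρᵢσᵢ².
True-score variance = [0.85 + 0.75] − 0.64 = 1.6 − 0.64 = 0.96.
Reliability = 0.96 / 1.36 = 0.706.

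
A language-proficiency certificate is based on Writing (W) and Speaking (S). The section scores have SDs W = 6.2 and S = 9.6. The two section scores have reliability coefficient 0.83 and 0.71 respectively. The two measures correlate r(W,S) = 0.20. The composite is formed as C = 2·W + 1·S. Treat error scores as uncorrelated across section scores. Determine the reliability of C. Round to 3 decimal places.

Var(C) = 2²·6.2² + 9.6² + 2·[2·6.2·9.6·0.20] = 245.92 + 47.616 = 293.536.
Because errors are independent across components, Cov(Tᵢ,Tⱼ) = Cov(Xᵢ,Xⱼ); the off-diagonal part of the true-score variance is the same as above.
True-score variance = [2²·6.2²·0.83 + 9.6²·0.71] + 47.616 = 193.054 + 47.616 = 240.67.
Reliability = 240.67 / 293.536 = 0.820.

0.820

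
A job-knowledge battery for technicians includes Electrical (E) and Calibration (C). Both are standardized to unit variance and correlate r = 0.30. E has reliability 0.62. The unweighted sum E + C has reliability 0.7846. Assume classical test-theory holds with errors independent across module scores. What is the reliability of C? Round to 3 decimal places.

Var(E+C) = 2 + 2·0.30 = 2.600.
True-score variance = ρ_E + ρ_C + 2·0.30, so 0.7846 = (0.62 + ρ_C + 0.60) / 2.600.
ρ_C = 0.7846·2.600 − 0.62 − 0.60 = 0.820.

0.820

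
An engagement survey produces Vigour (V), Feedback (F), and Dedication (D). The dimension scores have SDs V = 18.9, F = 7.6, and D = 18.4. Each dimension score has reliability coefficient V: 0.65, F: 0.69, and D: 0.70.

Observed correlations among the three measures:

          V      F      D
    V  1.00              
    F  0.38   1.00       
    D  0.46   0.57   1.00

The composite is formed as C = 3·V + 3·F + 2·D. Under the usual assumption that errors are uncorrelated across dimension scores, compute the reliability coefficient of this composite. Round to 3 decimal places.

0.811

Var(C) = 3²·18.9² + 3²·7.6² + 2²·18.4² + 2·[9·18.9·7.6·0.38 + 6·18.9·18.4·0.46 + 6·7.6·18.4·0.57] = 5088.97 + 3858.64 = 8947.61.
Under uncorrelated errors the observed covariances equal the true-score covariances, so only the own-variance terms attenuate.
True-score variance = [3²·18.9²·0.65 + 3²·7.6²·0.69 + 2²·18.4²·0.70] + 3858.64 = 3396.34 + 3858.64 = 7254.97.
Reliability = 7254.97 / 8947.61 = 0.811.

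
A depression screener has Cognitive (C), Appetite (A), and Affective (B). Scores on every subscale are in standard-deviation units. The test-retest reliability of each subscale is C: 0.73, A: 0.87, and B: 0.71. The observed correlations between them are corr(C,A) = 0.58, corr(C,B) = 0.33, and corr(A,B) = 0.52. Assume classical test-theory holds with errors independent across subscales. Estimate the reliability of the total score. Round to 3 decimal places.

Var(C+A+B) = 3 + 2·[0.58 + 0.33 + 0.52] = 3 + 2.86 = 5.86.
With uncorrelated errors the cross-covariances are all true-score covariance, so they carry over unchanged; only the diagonal terms shrink to ρᵢσᵢ².
True-score variance = [0.73 + 0.87 + 0.71] + 2.86 = 2.31 + 2.86 = 5.17.
Reliability = 5.17 / 5.86 = 0.882.

0.882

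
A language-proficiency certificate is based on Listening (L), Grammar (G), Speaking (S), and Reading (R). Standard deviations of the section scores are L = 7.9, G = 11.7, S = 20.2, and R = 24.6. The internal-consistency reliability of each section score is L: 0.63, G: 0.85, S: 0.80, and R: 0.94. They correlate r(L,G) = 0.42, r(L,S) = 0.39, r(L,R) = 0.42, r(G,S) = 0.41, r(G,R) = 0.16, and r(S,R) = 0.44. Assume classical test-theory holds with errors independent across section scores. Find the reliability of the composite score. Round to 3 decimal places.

0.930

Var(L+G+S+R) = 7.9² + 11.7² + 20.2² + 24.6² + 2·[7.9·11.7·0.42 + 7.9·20.2·0.39 + 7.9·24.6·0.42 + 11.7·20.2·0.41 + 11.7·24.6·0.16 + 20.2·24.6·0.44] = 1212.5 + 1088.55 = 2301.05.
Because errors are independent across components, Cov(Tᵢ,Tⱼ) = Cov(Xᵢ,Xⱼ); the off-diagonal part of the true-score variance is the same as above.
True-score variance = [7.9²·0.63 + 11.7²·0.85 + 20.2²·0.80 + 24.6²·0.94] + 1088.55 = 1050.96 + 1088.55 = 2139.51.
Reliability = 2139.51 / 2301.05 = 0.930.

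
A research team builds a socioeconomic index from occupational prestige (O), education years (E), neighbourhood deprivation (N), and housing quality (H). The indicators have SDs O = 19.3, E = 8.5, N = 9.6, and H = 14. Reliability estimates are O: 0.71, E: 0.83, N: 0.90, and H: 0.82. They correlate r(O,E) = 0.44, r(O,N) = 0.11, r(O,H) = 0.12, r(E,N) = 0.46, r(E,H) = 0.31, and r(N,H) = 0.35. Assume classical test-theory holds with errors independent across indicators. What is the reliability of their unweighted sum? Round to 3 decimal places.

0.866

Var(O+E+N+H) = 19.3² + 8.5² + 9.6² + 14² + 2·[19.3·8.5·0.44 + 19.3·9.6·0.11 + 19.3·14·0.12 + 8.5·9.6·0.46 + 8.5·14·0.31 + 9.6·14·0.35] = 732.9 + 492.906 = 1225.81.
With uncorrelated errors the cross-covariances are all true-score covariance, so they carry over unchanged; only the diagonal terms shrink to ρᵢσᵢ².
True-score variance = [19.3²·0.71 + 8.5²·0.83 + 9.6²·0.90 + 14²·0.82] + 492.906 = 568.099 + 492.906 = 1061.
Reliability = 1061 / 1225.81 = 0.866.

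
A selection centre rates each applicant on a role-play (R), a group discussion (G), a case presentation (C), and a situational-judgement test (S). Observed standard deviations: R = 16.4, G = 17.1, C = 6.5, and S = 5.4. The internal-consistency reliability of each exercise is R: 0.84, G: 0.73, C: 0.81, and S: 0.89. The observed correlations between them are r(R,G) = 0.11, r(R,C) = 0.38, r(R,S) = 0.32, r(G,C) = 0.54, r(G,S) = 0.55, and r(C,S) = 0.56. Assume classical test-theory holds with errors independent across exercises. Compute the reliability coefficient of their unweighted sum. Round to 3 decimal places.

0.878

Var(R+G+C+S) = 16.4² + 17.1² + 6.5² + 5.4² + 2·[16.4·17.1·0.11 + 16.4·6.5·0.38 + 16.4·5.4·0.32 + 17.1·6.5·0.54 + 17.1·5.4·0.55 + 6.5·5.4·0.56] = 632.78 + 460.319 = 1093.1.
Because errors are independent across components, Cov(Tᵢ,Tⱼ) = Cov(Xᵢ,Xⱼ); the off-diagonal part of the true-score variance is the same as above.
True-score variance = [16.4²·0.84 + 17.1²·0.73 + 6.5²·0.81 + 5.4²·0.89] + 460.319 = 499.561 + 460.319 = 959.88.
Reliability = 959.88 / 1093.1 = 0.878.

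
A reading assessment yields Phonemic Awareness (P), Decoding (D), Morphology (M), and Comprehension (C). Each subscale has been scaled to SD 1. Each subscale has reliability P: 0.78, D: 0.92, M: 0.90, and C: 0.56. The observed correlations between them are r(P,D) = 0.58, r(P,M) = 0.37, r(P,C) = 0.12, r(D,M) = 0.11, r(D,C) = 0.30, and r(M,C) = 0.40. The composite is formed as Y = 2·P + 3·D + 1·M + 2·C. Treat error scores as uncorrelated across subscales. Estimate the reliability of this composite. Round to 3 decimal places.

0.896

Var(Y) = 2² + 3² + 1 + 2² + 2·[6·0.58 + 2·0.37 + 4·0.12 + 3·0.11 + 6·0.30 + 2·0.40] = 18 + 15.26 = 33.26.
With uncorrelated errors the cross-covariances are all true-score covariance, so they carry over unchanged; only the diagonal terms shrink to ρᵢσᵢ².
True-score variance = [2²·0.78 + 3²·0.92 + 0.90 + 2²·0.56] + 15.26 = 14.54 + 15.26 = 29.8.
Reliability = 29.8 / 33.26 = 0.896.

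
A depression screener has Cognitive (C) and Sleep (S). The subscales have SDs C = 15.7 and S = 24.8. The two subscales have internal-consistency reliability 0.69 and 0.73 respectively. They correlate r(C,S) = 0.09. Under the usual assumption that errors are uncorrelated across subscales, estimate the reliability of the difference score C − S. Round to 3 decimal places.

Var(C−S) = 15.7² + 24.8² − 2·15.7·24.8·0.09 = 861.53 − 70.0848 = 791.445.
Because errors are independent across components, Cov(Tᵢ,Tⱼ) = Cov(Xᵢ,Xⱼ); the off-diagonal part of the true-score variance is the same as above.
True-score variance = [15.7²·0.69 + 24.8²·0.73] − 70.0848 = 619.057 − 70.0848 = 548.973.
Reliability = 548.973 / 791.445 = 0.694.

0.694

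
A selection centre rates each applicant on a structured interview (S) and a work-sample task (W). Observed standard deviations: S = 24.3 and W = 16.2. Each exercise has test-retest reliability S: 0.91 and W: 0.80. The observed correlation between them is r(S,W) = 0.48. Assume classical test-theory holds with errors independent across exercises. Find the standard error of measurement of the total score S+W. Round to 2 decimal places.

10.28

Var(total) = 852.93 + 377.914 = 1230.84.
True-score variance = 747.298 + 377.914 = 1125.21, so reliability = 0.9142.
Error variance = 1230.84 − 1125.21 = 105.632; SEM = √105.632 = 10.28.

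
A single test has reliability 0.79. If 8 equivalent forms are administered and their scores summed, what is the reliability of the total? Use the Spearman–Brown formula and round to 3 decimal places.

0.968

ρ_k = kρ / (1 + (k−1)ρ) = 8·0.79 / (1 + 7·0.79) = 6.320 / 6.530 = 0.968.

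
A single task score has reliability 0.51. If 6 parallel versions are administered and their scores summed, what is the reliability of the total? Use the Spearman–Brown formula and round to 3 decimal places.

0.862

ρ_k = kρ / (1 + (k−1)ρ) = 6·0.51 / (1 + 5·0.51) = 3.060 / 3.550 = 0.862.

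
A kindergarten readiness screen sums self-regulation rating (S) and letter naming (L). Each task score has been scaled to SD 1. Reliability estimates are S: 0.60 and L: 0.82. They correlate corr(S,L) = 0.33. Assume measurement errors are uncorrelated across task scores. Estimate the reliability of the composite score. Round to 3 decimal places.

0.782

Var(S+L) = 2 + 2·[0.33] = 2 + 0.66 = 2.66.
Under uncorrelated errors the observed covariances equal the true-score covariances, so only the own-variance terms attenuate.
True-score variance = [0.60 + 0.82] + 0.66 = 1.42 + 0.66 = 2.08.
Reliability = 2.08 / 2.66 = 0.782.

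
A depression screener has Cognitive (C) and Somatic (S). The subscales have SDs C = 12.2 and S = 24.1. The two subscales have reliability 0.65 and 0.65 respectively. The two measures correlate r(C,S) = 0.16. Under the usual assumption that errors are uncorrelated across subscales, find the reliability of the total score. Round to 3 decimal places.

0.690

Var(C+S) = 12.2² + 24.1² + 2·[12.2·24.1·0.16] = 729.65 + 94.0864 = 823.736.
Under uncorrelated errors the observed covariances equal the true-score covariances, so only the own-variance terms attenuate.
True-score variance = [12.2²·0.65 + 24.1²·0.65] + 94.0864 = 474.273 + 94.0864 = 568.359.
Reliability = 568.359 / 823.736 = 0.690.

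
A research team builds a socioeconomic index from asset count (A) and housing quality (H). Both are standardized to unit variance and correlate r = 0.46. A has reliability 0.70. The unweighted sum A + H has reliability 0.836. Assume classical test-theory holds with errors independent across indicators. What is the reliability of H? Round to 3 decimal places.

0.821

Var(A+H) = 2 + 2·0.46 = 2.920.
True-score variance = ρ_A + ρ_H + 2·0.46, so 0.836 = (0.70 + ρ_H + 0.92) / 2.920.
ρ_H = 0.836·2.920 − 0.70 − 0.92 = 0.821.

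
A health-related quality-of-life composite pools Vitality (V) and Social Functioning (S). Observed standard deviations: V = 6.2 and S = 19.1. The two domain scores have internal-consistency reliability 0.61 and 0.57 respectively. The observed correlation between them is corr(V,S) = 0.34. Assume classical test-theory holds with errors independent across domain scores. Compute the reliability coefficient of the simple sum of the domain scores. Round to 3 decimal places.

0.645

Var(V+S) = 6.2² + 19.1² + 2·[6.2·19.1·0.34] = 403.25 + 80.5256 = 483.776.
With uncorrelated errors the cross-covariances are all true-score covariance, so they carry over unchanged; only the diagonal terms shrink to ρᵢσᵢ².
True-score variance = [6.2²·0.61 + 19.1²·0.57] + 80.5256 = 231.39 + 80.5256 = 311.916.
Reliability = 311.916 / 483.776 = 0.645.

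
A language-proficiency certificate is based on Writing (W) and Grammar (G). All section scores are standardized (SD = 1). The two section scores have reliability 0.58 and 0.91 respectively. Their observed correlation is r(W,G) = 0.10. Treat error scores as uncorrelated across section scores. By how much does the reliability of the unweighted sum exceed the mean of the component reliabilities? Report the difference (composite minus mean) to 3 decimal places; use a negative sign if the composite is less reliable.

Var(sum) = 2 + 0.2 = 2.2; true-score variance = 1.49 + 0.2 = 1.69; composite reliability = 0.7682.
Mean component reliability = 0.7450.
Difference = 0.7682 − 0.7450 = 0.023.

0.023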